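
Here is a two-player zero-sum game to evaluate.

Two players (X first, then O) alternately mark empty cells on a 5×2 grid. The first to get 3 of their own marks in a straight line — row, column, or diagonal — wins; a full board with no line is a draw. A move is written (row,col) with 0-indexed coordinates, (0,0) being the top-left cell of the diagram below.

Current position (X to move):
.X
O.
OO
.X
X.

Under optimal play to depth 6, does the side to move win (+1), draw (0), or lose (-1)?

p1 X@[.X/O./OO/.X/X.]: (0,0)[XX/O./OO/.X/X.]-1* (1,1)[.X/OX/OO/.X/X.]-1 (3,0)[.X/O./OO/XX/X.]-1 (4,1)[.X/O./OO/.X/XX]-1
p2 O@[XX/O./OO/.X/X.]: (1,1)[XX/OO/OO/.X/X.]+0 (3,0)[XX/O./OO/OX/X.]+1* (4,1)[XX/O./OO/.X/XO]+0
p3 X@[XX/O./OO/OX/X.] terminal -1; root [.X/O./OO/.X/X.] d6

value(.X/O./OO/.X/X., X) = -1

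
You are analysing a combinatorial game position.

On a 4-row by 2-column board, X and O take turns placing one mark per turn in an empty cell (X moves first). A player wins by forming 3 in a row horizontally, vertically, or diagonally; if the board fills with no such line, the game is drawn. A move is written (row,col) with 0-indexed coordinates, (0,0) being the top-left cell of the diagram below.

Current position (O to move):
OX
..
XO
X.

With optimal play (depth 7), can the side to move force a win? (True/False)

O winning at [OX/../XO/X.]: False

ply 1, O at OX/../XO/X. | (1,0)=+0→OX/O./XO/X.*; (1,1)=-1→OX/.O/XO/X.; (3,1)=-1→OX/../XO/XO
ply 2, X at OX/O./XO/X. | (1,1)=+0→OX/OX/XO/X.*; (3,1)=+0→OX/O./XO/XX
ply 3, O at OX/OX/XO/X. | (3,1)=+0→OX/OX/XO/XO*
ply 4: OX/OX/XO/XO is terminal +0 (X); from OX/../XO/X. depth 7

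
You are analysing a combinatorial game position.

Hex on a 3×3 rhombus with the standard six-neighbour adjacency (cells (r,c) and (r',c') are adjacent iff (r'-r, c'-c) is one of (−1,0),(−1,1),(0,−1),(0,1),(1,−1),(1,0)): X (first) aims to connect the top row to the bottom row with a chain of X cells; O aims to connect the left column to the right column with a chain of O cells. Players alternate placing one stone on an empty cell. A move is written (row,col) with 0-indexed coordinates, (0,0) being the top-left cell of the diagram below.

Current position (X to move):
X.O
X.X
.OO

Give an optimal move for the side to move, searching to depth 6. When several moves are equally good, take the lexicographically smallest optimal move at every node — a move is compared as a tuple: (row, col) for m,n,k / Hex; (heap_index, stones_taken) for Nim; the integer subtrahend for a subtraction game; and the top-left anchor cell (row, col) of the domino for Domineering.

ply 1, X at X.O/X.X/.OO | (0,1)=-1→XXO/X.X/.OO; (1,1)=-1→X.O/XXX/.OO; (2,0)=+1→X.O/X.X/XOO*
ply 2: X.O/X.X/XOO is terminal -1 (O); from X.O/X.X/.OO depth 6

X's best at [X.O/X.X/.OO]: (2,0)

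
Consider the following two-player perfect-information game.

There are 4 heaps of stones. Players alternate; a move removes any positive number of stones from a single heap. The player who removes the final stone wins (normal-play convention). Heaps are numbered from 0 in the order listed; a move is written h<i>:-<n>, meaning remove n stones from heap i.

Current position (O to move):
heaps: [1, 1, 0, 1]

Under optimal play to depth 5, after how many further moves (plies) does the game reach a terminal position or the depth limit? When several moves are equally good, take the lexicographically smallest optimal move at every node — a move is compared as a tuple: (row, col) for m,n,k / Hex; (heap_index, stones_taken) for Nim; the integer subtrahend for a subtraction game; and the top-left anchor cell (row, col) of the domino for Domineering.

PV length from [(1,1,0,1)]: 3 plies

ply 1, O at (1,1,0,1) | h0:-1=+1→(0,1,0,1)*; h1:-1=+1→(1,0,0,1); h3:-1=+1→(1,1,0,0)
ply 2, X at (0,1,0,1) | h1:-1=-1→(0,0,0,1)*; h3:-1=-1→(0,1,0,0)
ply 3, O at (0,0,0,1) | h3:-1=+1→(0,0,0,0)*
ply 4: (0,0,0,0) is terminal -1 (X); from (1,1,0,1) depth 5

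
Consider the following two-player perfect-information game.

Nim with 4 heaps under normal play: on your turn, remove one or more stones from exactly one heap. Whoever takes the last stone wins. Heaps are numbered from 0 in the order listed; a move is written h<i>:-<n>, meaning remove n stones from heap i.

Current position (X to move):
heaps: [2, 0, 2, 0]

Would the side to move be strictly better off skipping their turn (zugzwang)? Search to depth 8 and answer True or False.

p1 X@[(2,0,2,0)]: h0:-1[(1,0,2,0)]-1* h0:-2[(0,0,2,0)]-1 h2:-1[(2,0,1,0)]-1 h2:-2[(2,0,0,0)]-1
p2 O@[(1,0,2,0)]: h0:-1[(0,0,2,0)]-1 h2:-1[(1,0,1,0)]+1* h2:-2[(1,0,0,0)]-1
p3 X@[(1,0,1,0)]: h0:-1[(0,0,1,0)]-1* h2:-1[(1,0,0,0)]-1
p4 O@[(0,0,1,0)]: h2:-1[(0,0,0,0)]+1*
p5 X@[(0,0,0,0)] terminal -1; root [(2,0,2,0)] d8
suppose X passes — search the same position with O to move:
pass> p1 O@[(2,0,2,0)]: h0:-1[(1,0,2,0)]-1* h0:-2[(0,0,2,0)]-1 h2:-1[(2,0,1,0)]-1 h2:-2[(2,0,0,0)]-1
pass> p2 X@[(1,0,2,0)]: h0:-1[(0,0,2,0)]-1 h2:-1[(1,0,1,0)]+1* h2:-2[(1,0,0,0)]-1
pass> p3 O@[(1,0,1,0)]: h0:-1[(0,0,1,0)]-1* h2:-1[(1,0,0,0)]-1
pass> p4 X@[(0,0,1,0)]: h2:-1[(0,0,0,0)]+1*
pass> p5 O@[(0,0,0,0)] terminal -1; root [(2,0,2,0)] d8
for X: play -1, pass +1

zugzwang((2,0,2,0), X) = True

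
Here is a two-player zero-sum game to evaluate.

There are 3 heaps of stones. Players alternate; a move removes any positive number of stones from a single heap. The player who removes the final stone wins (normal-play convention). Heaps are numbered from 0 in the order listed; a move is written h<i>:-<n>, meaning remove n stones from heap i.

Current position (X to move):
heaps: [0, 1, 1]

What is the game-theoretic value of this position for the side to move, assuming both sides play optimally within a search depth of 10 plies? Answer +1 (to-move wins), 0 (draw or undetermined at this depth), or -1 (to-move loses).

p1 X@[(0,1,1)]: h1:-1[(0,0,1)]-1* h2:-1[(0,1,0)]-1
p2 O@[(0,0,1)]: h2:-1[(0,0,0)]+1*
p3 X@[(0,0,0)] terminal -1; root [(0,1,1)] d10

value((0,1,1), X) = -1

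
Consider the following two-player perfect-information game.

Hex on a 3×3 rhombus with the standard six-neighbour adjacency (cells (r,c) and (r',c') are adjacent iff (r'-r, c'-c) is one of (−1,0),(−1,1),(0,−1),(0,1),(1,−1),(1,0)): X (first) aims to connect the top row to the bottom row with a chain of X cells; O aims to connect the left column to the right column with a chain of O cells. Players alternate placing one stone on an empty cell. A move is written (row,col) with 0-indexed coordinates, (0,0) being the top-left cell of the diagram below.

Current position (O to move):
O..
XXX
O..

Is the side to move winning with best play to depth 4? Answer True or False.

O winning at [O../XXX/O..]: False

[O../XXX/O..] O move#1: (0,1):-1/OO./XXX/O..*, (0,2):-1/O.O/XXX/O.., (2,1):-1/O../XXX/OO., (2,2):-1/O../XXX/O.O
[OO./XXX/O..] X move#2: (0,2):+1/OOX/XXX/O..*, (2,1):-1/OO./XXX/OX., (2,2):-1/OO./XXX/O.X
[OOX/XXX/O..] O move#3: (2,1):-1/OOX/XXX/OO.*, (2,2):-1/OOX/XXX/O.O
[OOX/XXX/OO.] X move#4: (2,2):+1/OOX/XXX/OOX*
[OOX/XXX/OOX] end (terminal -1, O#5); searched O../XXX/O.. to 4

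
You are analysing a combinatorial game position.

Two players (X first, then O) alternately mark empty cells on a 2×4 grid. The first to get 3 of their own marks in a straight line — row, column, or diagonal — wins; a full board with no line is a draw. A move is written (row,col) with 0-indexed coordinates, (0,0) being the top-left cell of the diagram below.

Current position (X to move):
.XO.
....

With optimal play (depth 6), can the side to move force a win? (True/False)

X winning at [.XO./....]: False

ply 1, X at .XO./.... | (0,0)=+0→XXO./....*; (0,3)=+0→.XOX/....; (1,0)=+0→.XO./X...; (1,1)=+0→.XO./.X..; (1,2)=+0→.XO./..X.; (1,3)=+0→.XO./...X
ply 2, O at XXO./.... | (0,3)=+0→XXOO/....*; (1,0)=+0→XXO./O...; (1,1)=+0→XXO./.O..; (1,2)=+0→XXO./..O.; (1,3)=+0→XXO./...O
ply 3, X at XXOO/.... | (1,0)=+0→XXOO/X...*; (1,1)=+0→XXOO/.X..; (1,2)=+0→XXOO/..X.; (1,3)=+0→XXOO/...X
ply 4, O at XXOO/X... | (1,1)=+0→XXOO/XO..*; (1,2)=+0→XXOO/X.O.; (1,3)=+0→XXOO/X..O
ply 5, X at XXOO/XO.. | (1,2)=+0→XXOO/XOX.*; (1,3)=+0→XXOO/XO.X
ply 6, O at XXOO/XOX. | (1,3)=+0→XXOO/XOXO*
ply 7: XXOO/XOXO is terminal +0 (X); from .XO./.... depth 6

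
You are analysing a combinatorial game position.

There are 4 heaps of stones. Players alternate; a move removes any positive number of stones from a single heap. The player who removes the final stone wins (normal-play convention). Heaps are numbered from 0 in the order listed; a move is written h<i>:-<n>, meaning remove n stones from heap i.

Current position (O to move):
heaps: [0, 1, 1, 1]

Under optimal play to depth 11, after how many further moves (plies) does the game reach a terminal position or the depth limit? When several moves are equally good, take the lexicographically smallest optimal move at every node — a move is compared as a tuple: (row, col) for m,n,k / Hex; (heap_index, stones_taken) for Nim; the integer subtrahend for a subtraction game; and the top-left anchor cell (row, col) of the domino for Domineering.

p1 O@[(0,1,1,1)]: h1:-1[(0,0,1,1)]+1* h2:-1[(0,1,0,1)]+1 h3:-1[(0,1,1,0)]+1
p2 X@[(0,0,1,1)]: h2:-1[(0,0,0,1)]-1* h3:-1[(0,0,1,0)]-1
p3 O@[(0,0,0,1)]: h3:-1[(0,0,0,0)]+1*
p4 X@[(0,0,0,0)] terminal -1; root [(0,1,1,1)] d11

PV length from [(0,1,1,1)]: 3 plies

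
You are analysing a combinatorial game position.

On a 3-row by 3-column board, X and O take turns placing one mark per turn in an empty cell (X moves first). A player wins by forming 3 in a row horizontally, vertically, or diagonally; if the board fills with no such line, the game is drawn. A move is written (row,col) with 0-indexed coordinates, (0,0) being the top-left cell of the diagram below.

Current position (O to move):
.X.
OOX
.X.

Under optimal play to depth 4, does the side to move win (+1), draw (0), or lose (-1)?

value(.X./OOX/.X., O) = +1

ply 1, O at .X./OOX/.X. | (0,0)=+1→OX./OOX/.X.*; (0,2)=+0→.XO/OOX/.X.; (2,0)=+1→.X./OOX/OX.; (2,2)=+0→.X./OOX/.XO
ply 2, X at OX./OOX/.X. | (0,2)=-1→OXX/OOX/.X.*; (2,0)=-1→OX./OOX/XX.; (2,2)=-1→OX./OOX/.XX
ply 3, O at OXX/OOX/.X. | (2,0)=+1→OXX/OOX/OX.*; (2,2)=+1→OXX/OOX/.XO
ply 4: OXX/OOX/OX. is terminal -1 (X); from .X./OOX/.X. depth 4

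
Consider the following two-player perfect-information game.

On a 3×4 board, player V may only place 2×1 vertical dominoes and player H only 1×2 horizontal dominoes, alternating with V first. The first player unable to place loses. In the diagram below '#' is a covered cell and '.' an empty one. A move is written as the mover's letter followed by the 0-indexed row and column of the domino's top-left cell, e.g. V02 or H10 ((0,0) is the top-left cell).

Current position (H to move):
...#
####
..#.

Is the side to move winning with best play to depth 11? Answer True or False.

H winning at [...#/####/..#.]: True

p1 H@[...#/####/..#.]: H00[##.#/####/..#.]+1* H01[.###/####/..#.]+1 H20[...#/####/###.]+1
p2 V@[##.#/####/..#.] terminal -1; root [...#/####/..#.] d11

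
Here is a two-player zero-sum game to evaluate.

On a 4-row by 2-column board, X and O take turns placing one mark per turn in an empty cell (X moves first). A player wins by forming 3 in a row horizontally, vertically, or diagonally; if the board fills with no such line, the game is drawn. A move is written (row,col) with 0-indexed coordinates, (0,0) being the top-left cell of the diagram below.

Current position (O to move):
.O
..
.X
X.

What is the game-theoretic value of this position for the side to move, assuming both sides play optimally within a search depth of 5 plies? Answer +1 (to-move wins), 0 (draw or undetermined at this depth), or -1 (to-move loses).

ply 1, O at .O/../.X/X. | (0,0)=+0→OO/../.X/X.*; (1,0)=+0→.O/O./.X/X.; (1,1)=+0→.O/.O/.X/X.; (2,0)=+0→.O/../OX/X.; (3,1)=+0→.O/../.X/XO
ply 2, X at OO/../.X/X. | (1,0)=+0→OO/X./.X/X.*; (1,1)=+0→OO/.X/.X/X.; (2,0)=+0→OO/../XX/X.; (3,1)=+0→OO/../.X/XX
ply 3, O at OO/X./.X/X. | (1,1)=-1→OO/XO/.X/X.; (2,0)=+0→OO/X./OX/X.*; (3,1)=-1→OO/X./.X/XO
ply 4, X at OO/X./OX/X. | (1,1)=+0→OO/XX/OX/X.*; (3,1)=+0→OO/X./OX/XX
ply 5, O at OO/XX/OX/X. | (3,1)=+0→OO/XX/OX/XO*
ply 6: OO/XX/OX/XO is terminal +0 (X); from .O/../.X/X. depth 5

value(.O/../.X/X., O) = 0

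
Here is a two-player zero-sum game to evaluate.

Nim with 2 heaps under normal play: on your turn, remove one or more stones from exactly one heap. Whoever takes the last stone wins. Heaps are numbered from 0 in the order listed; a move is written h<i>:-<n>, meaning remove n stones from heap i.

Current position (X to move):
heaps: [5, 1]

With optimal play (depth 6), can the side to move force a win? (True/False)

X winning at [(5,1)]: True

ply 1, X at (5,1) | h0:-1=-1→(4,1); h0:-2=-1→(3,1); h0:-3=-1→(2,1); h0:-4=+1→(1,1)*; h0:-5=-1→(0,1); h1:-1=-1→(5,0)
ply 2, O at (1,1) | h0:-1=-1→(0,1)*; h1:-1=-1→(1,0)
ply 3, X at (0,1) | h1:-1=+1→(0,0)*
ply 4: (0,0) is terminal -1 (O); from (5,1) depth 6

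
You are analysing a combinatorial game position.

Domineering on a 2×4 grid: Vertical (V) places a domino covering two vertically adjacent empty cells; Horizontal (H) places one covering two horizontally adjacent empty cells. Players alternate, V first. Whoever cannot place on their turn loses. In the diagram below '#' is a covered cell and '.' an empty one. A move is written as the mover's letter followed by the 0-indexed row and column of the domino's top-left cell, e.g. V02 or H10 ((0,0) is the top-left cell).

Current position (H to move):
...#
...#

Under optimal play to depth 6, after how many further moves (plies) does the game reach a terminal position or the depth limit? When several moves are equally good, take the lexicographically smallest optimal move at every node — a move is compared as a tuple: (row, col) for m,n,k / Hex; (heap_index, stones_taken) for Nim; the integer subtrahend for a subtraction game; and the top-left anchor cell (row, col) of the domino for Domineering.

[...#/...#] H move#1: H00:+1/##.#/...#*, H01:+1/.###/...#, H10:+1/...#/##.#, H11:+1/...#/.###
[##.#/...#] V move#2: V02:-1/####/..##*
[####/..##] H move#3: H10:+1/####/####*
[####/####] end (terminal -1, V#4); searched ...#/...# to 6

PV length from [...#/...#]: 3 plies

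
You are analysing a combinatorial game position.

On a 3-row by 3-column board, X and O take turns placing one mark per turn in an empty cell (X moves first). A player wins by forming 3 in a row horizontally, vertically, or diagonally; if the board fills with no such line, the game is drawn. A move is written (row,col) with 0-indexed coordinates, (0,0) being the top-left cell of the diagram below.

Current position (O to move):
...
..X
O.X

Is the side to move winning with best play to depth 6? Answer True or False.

ply 1, O at .../..X/O.X | (0,0)=-1→O../..X/O.X*; (0,1)=-1→.O./..X/O.X; (0,2)=-1→..O/..X/O.X; (1,0)=-1→.../O.X/O.X; (1,1)=-1→.../.OX/O.X; (2,1)=-1→.../..X/OOX
ply 2, X at O../..X/O.X | (0,1)=-1→OX./..X/O.X; (0,2)=+1→O.X/..X/O.X*; (1,0)=+1→O../X.X/O.X; (1,1)=-1→O../.XX/O.X; (2,1)=-1→O../..X/OXX
ply 3: O.X/..X/O.X is terminal -1 (O); from .../..X/O.X depth 6

O winning at [.../..X/O.X]: False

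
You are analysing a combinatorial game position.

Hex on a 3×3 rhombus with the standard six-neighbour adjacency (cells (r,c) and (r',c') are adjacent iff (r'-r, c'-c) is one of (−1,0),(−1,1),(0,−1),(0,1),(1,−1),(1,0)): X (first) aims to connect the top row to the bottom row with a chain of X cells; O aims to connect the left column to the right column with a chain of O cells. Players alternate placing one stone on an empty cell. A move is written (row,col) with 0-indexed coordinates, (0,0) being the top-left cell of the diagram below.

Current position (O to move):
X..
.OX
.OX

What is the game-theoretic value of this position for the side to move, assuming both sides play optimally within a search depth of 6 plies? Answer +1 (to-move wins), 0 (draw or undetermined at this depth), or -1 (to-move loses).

p1 O@[X../.OX/.OX]: (0,1)[XO./.OX/.OX]-1 (0,2)[X.O/.OX/.OX]+1* (1,0)[X../OOX/.OX]-1 (2,0)[X../.OX/OOX]-1
p2 X@[X.O/.OX/.OX]: (0,1)[XXO/.OX/.OX]-1* (1,0)[X.O/XOX/.OX]-1 (2,0)[X.O/.OX/XOX]-1
p3 O@[XXO/.OX/.OX]: (1,0)[XXO/OOX/.OX]+1* (2,0)[XXO/.OX/OOX]+1
p4 X@[XXO/OOX/.OX] terminal -1; root [X../.OX/.OX] d6

value(X../.OX/.OX, O) = +1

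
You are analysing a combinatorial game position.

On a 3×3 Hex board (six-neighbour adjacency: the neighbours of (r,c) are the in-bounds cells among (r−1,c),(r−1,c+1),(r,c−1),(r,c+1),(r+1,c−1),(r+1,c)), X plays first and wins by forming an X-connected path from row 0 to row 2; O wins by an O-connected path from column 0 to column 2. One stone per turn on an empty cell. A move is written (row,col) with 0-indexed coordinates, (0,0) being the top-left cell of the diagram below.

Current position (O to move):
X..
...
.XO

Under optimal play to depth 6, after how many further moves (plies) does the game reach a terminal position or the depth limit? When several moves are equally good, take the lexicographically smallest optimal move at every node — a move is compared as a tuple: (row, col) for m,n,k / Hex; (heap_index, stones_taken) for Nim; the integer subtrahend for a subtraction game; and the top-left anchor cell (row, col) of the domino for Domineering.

p1 O@[X../.../.XO]: (0,1)[XO./.../.XO]-1 (0,2)[X.O/.../.XO]-1 (1,0)[X../O../.XO]-1 (1,1)[X../.O./.XO]+1* (1,2)[X../..O/.XO]-1 (2,0)[X../.../OXO]-1
p2 X@[X../.O./.XO]: (0,1)[XX./.O./.XO]-1* (0,2)[X.X/.O./.XO]-1 (1,0)[X../XO./.XO]-1 (1,2)[X../.OX/.XO]-1 (2,0)[X../.O./XXO]-1
p3 O@[XX./.O./.XO]: (0,2)[XXO/.O./.XO]+1* (1,0)[XX./OO./.XO]+1 (1,2)[XX./.OO/.XO]+1 (2,0)[XX./.O./OXO]+1
p4 X@[XXO/.O./.XO]: (1,0)[XXO/XO./.XO]-1* (1,2)[XXO/.OX/.XO]-1 (2,0)[XXO/.O./XXO]-1
p5 O@[XXO/XO./.XO]: (1,2)[XXO/XOO/.XO]-1 (2,0)[XXO/XO./OXO]+1*
p6 X@[XXO/XO./OXO] terminal -1; root [X../.../.XO] d6

PV length from [X../.../.XO]: 5 plies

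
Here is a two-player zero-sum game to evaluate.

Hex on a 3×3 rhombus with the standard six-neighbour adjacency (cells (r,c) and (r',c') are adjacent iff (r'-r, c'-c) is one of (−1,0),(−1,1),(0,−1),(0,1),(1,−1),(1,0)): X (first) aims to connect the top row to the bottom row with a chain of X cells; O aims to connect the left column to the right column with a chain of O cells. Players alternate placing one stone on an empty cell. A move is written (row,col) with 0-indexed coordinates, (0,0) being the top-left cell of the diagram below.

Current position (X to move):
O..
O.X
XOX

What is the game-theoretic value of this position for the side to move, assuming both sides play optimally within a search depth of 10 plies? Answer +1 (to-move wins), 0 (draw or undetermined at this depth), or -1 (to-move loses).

[O../O.X/XOX] X move#1: (0,1):+1/OX./O.X/XOX*, (0,2):+1/O.X/O.X/XOX, (1,1):+1/O../OXX/XOX
[OX./O.X/XOX] O move#2: (0,2):-1/OXO/O.X/XOX*, (1,1):-1/OX./OOX/XOX
[OXO/O.X/XOX] X move#3: (1,1):+1/OXO/OXX/XOX*
[OXO/OXX/XOX] end (terminal -1, O#4); searched O../O.X/XOX to 10

value(O../O.X/XOX, X) = +1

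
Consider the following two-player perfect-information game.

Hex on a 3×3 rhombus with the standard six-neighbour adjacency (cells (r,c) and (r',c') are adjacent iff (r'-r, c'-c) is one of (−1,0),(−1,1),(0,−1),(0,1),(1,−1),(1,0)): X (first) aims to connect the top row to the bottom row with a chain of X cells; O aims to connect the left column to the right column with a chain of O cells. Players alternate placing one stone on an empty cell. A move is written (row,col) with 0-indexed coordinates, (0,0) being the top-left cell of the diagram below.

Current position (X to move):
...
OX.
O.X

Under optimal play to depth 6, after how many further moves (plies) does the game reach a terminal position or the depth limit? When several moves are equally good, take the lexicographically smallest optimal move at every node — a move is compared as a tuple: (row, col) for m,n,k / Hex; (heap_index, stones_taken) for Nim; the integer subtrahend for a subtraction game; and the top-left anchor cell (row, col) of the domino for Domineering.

p1 X@[.../OX./O.X]: (0,0)[X../OX./O.X]+1* (0,1)[.X./OX./O.X]+1 (0,2)[..X/OX./O.X]+1 (1,2)[.../OXX/O.X]+1 (2,1)[.../OX./OXX]+1
p2 O@[X../OX./O.X]: (0,1)[XO./OX./O.X]-1* (0,2)[X.O/OX./O.X]-1 (1,2)[X../OXO/O.X]-1 (2,1)[X../OX./OOX]-1
p3 X@[XO./OX./O.X]: (0,2)[XOX/OX./O.X]+1* (1,2)[XO./OXX/O.X]-1 (2,1)[XO./OX./OXX]-1
p4 O@[XOX/OX./O.X]: (1,2)[XOX/OXO/O.X]-1* (2,1)[XOX/OX./OOX]-1
p5 X@[XOX/OXO/O.X]: (2,1)[XOX/OXO/OXX]+1*
p6 O@[XOX/OXO/OXX] terminal -1; root [.../OX./O.X] d6

PV length from [.../OX./O.X]: 5 plies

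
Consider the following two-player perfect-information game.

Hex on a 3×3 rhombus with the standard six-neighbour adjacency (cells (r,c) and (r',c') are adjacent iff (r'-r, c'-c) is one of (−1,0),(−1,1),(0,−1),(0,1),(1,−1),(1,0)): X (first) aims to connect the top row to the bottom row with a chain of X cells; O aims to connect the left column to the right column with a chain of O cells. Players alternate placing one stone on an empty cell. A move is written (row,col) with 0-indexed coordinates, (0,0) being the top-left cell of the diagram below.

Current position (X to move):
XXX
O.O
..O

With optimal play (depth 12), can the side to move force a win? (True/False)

X winning at [XXX/O.O/..O]: True

[XXX/O.O/..O] X move#1: (1,1):+1/XXX/OXO/..O*, (2,0):-1/XXX/O.O/X.O, (2,1):-1/XXX/O.O/.XO
[XXX/OXO/..O] O move#2: (2,0):-1/XXX/OXO/O.O*, (2,1):-1/XXX/OXO/.OO
[XXX/OXO/O.O] X move#3: (2,1):+1/XXX/OXO/OXO*
[XXX/OXO/OXO] end (terminal -1, O#4); searched XXX/O.O/..O to 12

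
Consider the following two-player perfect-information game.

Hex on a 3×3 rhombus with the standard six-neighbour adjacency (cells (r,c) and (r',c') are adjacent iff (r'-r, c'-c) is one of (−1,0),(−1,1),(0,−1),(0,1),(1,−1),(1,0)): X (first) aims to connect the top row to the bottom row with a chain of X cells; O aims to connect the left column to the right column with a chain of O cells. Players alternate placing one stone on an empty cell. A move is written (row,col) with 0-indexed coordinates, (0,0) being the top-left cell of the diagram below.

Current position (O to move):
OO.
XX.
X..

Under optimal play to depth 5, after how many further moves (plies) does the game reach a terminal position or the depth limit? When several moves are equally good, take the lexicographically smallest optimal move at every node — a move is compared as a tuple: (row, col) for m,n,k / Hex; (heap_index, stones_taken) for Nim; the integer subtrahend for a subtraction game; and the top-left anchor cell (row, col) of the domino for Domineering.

ply 1, O at OO./XX./X.. | (0,2)=+1→OOO/XX./X..*; (1,2)=-1→OO./XXO/X..; (2,1)=-1→OO./XX./XO.; (2,2)=-1→OO./XX./X.O
ply 2: OOO/XX./X.. is terminal -1 (X); from OO./XX./X.. depth 5

PV length from [OO./XX./X..]: 1 ply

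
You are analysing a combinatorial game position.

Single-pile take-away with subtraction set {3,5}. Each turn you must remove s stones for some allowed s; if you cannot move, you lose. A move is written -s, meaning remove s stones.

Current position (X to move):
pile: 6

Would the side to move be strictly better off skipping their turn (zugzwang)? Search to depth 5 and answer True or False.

zugzwang(6, X) = False

[6] X move#1: -3:-1/3, -5:+1/1*
[1] end (terminal -1, O#2); searched 6 to 5
if X skipped the turn, O would face:
~ [6] O move#1: -3:-1/3, -5:+1/1*
~ [1] end (terminal -1, X#2); searched 6 to 5
compare (X): move=+1 vs pass=-1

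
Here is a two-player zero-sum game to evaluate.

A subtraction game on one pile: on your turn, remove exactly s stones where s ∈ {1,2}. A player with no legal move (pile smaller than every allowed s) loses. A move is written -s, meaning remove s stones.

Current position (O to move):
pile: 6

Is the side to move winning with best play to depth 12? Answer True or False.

O winning at [6]: False

[6] O move#1: -1:-1/5*, -2:-1/4
[5] X move#2: -1:-1/4, -2:+1/3*
[3] O move#3: -1:-1/2*, -2:-1/1
[2] X move#4: -1:-1/1, -2:+1/0*
[0] end (terminal -1, O#5); searched 6 to 12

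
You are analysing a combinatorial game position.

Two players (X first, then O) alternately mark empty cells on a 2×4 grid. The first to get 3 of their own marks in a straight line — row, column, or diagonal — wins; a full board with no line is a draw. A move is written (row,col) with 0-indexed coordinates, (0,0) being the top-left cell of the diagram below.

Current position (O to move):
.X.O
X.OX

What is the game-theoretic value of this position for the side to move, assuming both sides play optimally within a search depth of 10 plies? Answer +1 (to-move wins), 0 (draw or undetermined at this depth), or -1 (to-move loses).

value(.X.O/X.OX, O) = 0

p1 O@[.X.O/X.OX]: (0,0)[OX.O/X.OX]+0* (0,2)[.XOO/X.OX]+0 (1,1)[.X.O/XOOX]+0
p2 X@[OX.O/X.OX]: (0,2)[OXXO/X.OX]+0* (1,1)[OX.O/XXOX]+0
p3 O@[OXXO/X.OX]: (1,1)[OXXO/XOOX]+0*
p4 X@[OXXO/XOOX] terminal +0; root [.X.O/X.OX] d10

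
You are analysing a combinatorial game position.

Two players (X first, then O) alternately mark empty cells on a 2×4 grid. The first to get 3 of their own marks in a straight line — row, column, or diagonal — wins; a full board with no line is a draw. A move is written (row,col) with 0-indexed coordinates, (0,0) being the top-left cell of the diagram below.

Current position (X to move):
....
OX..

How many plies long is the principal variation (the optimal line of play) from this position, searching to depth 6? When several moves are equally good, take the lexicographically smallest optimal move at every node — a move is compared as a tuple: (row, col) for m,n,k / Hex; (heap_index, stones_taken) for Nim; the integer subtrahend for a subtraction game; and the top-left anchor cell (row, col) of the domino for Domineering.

p1 X@[..../OX..]: (0,0)[X.../OX..]+0* (0,1)[.X../OX..]+0 (0,2)[..X./OX..]+0 (0,3)[...X/OX..]+0 (1,2)[..../OXX.]+0 (1,3)[..../OX.X]+0
p2 O@[X.../OX..]: (0,1)[XO../OX..]+0* (0,2)[X.O./OX..]+0 (0,3)[X..O/OX..]+0 (1,2)[X.../OXO.]+0 (1,3)[X.../OX.O]+0
p3 X@[XO../OX..]: (0,2)[XOX./OX..]+0* (0,3)[XO.X/OX..]+0 (1,2)[XO../OXX.]+0 (1,3)[XO../OX.X]+0
p4 O@[XOX./OX..]: (0,3)[XOXO/OX..]+0* (1,2)[XOX./OXO.]+0 (1,3)[XOX./OX.O]+0
p5 X@[XOXO/OX..]: (1,2)[XOXO/OXX.]+0* (1,3)[XOXO/OX.X]+0
p6 O@[XOXO/OXX.]: (1,3)[XOXO/OXXO]+0*
p7 X@[XOXO/OXXO] terminal +0; root [..../OX..] d6

PV length from [..../OX..]: 6 plies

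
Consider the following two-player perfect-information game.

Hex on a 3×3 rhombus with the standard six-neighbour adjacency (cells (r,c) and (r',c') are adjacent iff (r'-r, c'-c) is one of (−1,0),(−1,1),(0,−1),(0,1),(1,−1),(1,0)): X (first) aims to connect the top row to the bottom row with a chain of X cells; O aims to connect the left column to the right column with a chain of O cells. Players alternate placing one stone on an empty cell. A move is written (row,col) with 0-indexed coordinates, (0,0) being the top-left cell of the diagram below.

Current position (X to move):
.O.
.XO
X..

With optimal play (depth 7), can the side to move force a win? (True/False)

X winning at [.O./.XO/X..]: True

ply 1, X at .O./.XO/X.. | (0,0)=+1→XO./.XO/X..*; (0,2)=+1→.OX/.XO/X..; (1,0)=+1→.O./XXO/X..; (2,1)=-1→.O./.XO/XX.; (2,2)=-1→.O./.XO/X.X
ply 2, O at XO./.XO/X.. | (0,2)=-1→XOO/.XO/X..*; (1,0)=-1→XO./OXO/X..; (2,1)=-1→XO./.XO/XO.; (2,2)=-1→XO./.XO/X.O
ply 3, X at XOO/.XO/X.. | (1,0)=+1→XOO/XXO/X..*; (2,1)=-1→XOO/.XO/XX.; (2,2)=-1→XOO/.XO/X.X
ply 4: XOO/XXO/X.. is terminal -1 (O); from .O./.XO/X.. depth 7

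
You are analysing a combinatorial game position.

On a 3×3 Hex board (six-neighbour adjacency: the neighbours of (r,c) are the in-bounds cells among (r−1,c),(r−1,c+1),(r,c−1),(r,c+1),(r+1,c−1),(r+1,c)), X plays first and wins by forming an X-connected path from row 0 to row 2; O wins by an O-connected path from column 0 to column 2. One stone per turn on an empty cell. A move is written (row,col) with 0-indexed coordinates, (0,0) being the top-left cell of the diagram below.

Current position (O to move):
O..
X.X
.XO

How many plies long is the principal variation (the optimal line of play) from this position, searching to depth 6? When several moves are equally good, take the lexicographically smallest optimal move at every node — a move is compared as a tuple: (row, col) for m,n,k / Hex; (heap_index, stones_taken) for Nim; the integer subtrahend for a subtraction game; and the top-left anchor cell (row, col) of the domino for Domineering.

p1 O@[O../X.X/.XO]: (0,1)[OO./X.X/.XO]-1* (0,2)[O.O/X.X/.XO]-1 (1,1)[O../XOX/.XO]-1 (2,0)[O../X.X/OXO]-1
p2 X@[OO./X.X/.XO]: (0,2)[OOX/X.X/.XO]+1* (1,1)[OO./XXX/.XO]-1 (2,0)[OO./X.X/XXO]-1
p3 O@[OOX/X.X/.XO] terminal -1; root [O../X.X/.XO] d6

PV length from [O../X.X/.XO]: 2 plies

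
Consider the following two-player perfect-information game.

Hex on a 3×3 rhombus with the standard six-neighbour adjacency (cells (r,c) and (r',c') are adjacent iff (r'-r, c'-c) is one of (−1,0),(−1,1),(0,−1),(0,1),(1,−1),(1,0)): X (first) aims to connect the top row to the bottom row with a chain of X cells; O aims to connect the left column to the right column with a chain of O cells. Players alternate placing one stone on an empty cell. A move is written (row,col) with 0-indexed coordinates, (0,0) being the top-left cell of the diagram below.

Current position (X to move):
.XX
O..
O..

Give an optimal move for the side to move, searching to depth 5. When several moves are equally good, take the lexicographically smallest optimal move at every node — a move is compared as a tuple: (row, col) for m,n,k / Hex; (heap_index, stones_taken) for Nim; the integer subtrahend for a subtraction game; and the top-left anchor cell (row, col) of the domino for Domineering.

X's best at [.XX/O../O..]: (1,2)

[.XX/O../O..] X move#1: (0,0):-1/XXX/O../O.., (1,1):-1/.XX/OX./O.., (1,2):+1/.XX/O.X/O..*, (2,1):+1/.XX/O../OX., (2,2):-1/.XX/O../O.X
[.XX/O.X/O..] O move#2: (0,0):-1/OXX/O.X/O..*, (1,1):-1/.XX/OOX/O.., (2,1):-1/.XX/O.X/OO., (2,2):-1/.XX/O.X/O.O
[OXX/O.X/O..] X move#3: (1,1):+1/OXX/OXX/O..*, (2,1):+1/OXX/O.X/OX., (2,2):+1/OXX/O.X/O.X
[OXX/OXX/O..] O move#4: (2,1):-1/OXX/OXX/OO.*, (2,2):-1/OXX/OXX/O.O
[OXX/OXX/OO.] X move#5: (2,2):+1/OXX/OXX/OOX*
[OXX/OXX/OOX] end (terminal -1, O#6); searched .XX/O../O.. to 5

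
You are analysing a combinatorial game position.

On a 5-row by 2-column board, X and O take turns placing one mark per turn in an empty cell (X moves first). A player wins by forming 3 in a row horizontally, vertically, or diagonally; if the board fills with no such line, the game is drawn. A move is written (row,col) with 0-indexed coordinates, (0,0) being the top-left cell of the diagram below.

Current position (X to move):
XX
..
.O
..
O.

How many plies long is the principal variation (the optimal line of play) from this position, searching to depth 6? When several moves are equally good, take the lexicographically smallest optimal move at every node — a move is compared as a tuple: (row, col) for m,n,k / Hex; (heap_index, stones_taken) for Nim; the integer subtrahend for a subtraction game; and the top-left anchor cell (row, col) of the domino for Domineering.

PV length from [XX/../.O/../O.]: 6 plies

ply 1, X at XX/../.O/../O. | (1,0)=-1→XX/X./.O/../O.; (1,1)=+0→XX/.X/.O/../O.*; (2,0)=+0→XX/../XO/../O.; (3,0)=-1→XX/../.O/X./O.; (3,1)=+0→XX/../.O/.X/O.; (4,1)=+0→XX/../.O/../OX
ply 2, O at XX/.X/.O/../O. | (1,0)=+0→XX/OX/.O/../O.*; (2,0)=+0→XX/.X/OO/../O.; (3,0)=+0→XX/.X/.O/O./O.; (3,1)=+0→XX/.X/.O/.O/O.; (4,1)=+0→XX/.X/.O/../OO
ply 3, X at XX/OX/.O/../O. | (2,0)=+0→XX/OX/XO/../O.*; (3,0)=+0→XX/OX/.O/X./O.; (3,1)=+0→XX/OX/.O/.X/O.; (4,1)=+0→XX/OX/.O/../OX
ply 4, O at XX/OX/XO/../O. | (3,0)=+0→XX/OX/XO/O./O.*; (3,1)=+0→XX/OX/XO/.O/O.; (4,1)=+0→XX/OX/XO/../OO
ply 5, X at XX/OX/XO/O./O. | (3,1)=+0→XX/OX/XO/OX/O.*; (4,1)=+0→XX/OX/XO/O./OX
ply 6, O at XX/OX/XO/OX/O. | (4,1)=+0→XX/OX/XO/OX/OO*
ply 7: XX/OX/XO/OX/OO is terminal +0 (X); from XX/../.O/../O. depth 6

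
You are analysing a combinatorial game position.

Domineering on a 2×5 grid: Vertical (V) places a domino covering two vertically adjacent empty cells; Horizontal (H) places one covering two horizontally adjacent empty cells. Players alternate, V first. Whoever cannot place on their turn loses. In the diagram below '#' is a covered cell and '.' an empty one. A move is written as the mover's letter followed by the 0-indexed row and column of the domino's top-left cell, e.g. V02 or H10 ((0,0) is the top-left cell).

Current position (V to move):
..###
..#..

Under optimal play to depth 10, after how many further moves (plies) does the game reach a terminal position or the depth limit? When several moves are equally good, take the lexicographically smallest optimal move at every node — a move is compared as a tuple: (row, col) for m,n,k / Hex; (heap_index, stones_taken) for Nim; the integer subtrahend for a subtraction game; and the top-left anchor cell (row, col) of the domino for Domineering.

[..###/..#..] V move#1: V00:+1/#.###/#.#..*, V01:+1/.####/.##..
[#.###/#.#..] H move#2: H13:-1/#.###/#.###*
[#.###/#.###] V move#3: V01:+1/#####/#####*
[#####/#####] end (terminal -1, H#4); searched ..###/..#.. to 10

PV length from [..###/..#..]: 3 plies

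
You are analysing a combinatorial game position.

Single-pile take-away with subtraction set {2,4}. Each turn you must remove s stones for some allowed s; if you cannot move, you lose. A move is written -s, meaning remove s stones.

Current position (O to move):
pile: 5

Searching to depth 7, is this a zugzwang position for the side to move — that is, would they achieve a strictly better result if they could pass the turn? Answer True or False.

[5] O move#1: -2:-1/3, -4:+1/1*
[1] end (terminal -1, X#2); searched 5 to 7
pass branch (X moves first from the same position):
  | [5] X move#1: -2:-1/3, -4:+1/1*
  | [1] end (terminal -1, O#2); searched 5 to 7
O moving scores +1; O passing scores -1

zugzwang(5, O) = False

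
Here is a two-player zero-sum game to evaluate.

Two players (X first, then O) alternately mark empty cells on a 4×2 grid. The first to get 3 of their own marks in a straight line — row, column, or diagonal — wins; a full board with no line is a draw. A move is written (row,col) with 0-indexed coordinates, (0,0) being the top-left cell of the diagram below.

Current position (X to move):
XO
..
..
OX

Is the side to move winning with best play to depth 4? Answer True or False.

[XO/../../OX] X move#1: (1,0):+0/XO/X./../OX*, (1,1):+0/XO/.X/../OX, (2,0):+0/XO/../X./OX, (2,1):+0/XO/../.X/OX
[XO/X./../OX] O move#2: (1,1):-1/XO/XO/../OX, (2,0):+0/XO/X./O./OX*, (2,1):-1/XO/X./.O/OX
[XO/X./O./OX] X move#3: (1,1):+0/XO/XX/O./OX*, (2,1):+0/XO/X./OX/OX
[XO/XX/O./OX] O move#4: (2,1):+0/XO/XX/OO/OX*
[XO/XX/OO/OX] end (terminal +0, X#5); searched XO/../../OX to 4

X winning at [XO/../../OX]: False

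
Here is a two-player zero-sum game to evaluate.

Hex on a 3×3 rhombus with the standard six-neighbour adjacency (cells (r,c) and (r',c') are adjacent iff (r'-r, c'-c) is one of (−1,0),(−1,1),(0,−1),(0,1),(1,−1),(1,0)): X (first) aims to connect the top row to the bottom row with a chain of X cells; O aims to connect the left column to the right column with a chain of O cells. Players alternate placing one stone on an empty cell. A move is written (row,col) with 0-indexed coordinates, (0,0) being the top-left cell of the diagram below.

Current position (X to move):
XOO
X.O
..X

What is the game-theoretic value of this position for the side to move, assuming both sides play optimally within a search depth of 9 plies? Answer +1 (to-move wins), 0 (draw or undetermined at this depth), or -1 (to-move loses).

[XOO/X.O/..X] X move#1: (1,1):+1/XOO/XXO/..X*, (2,0):+1/XOO/X.O/X.X, (2,1):+1/XOO/X.O/.XX
[XOO/XXO/..X] O move#2: (2,0):-1/XOO/XXO/O.X*, (2,1):-1/XOO/XXO/.OX
[XOO/XXO/O.X] X move#3: (2,1):+1/XOO/XXO/OXX*
[XOO/XXO/OXX] end (terminal -1, O#4); searched XOO/X.O/..X to 9

value(XOO/X.O/..X, X) = +1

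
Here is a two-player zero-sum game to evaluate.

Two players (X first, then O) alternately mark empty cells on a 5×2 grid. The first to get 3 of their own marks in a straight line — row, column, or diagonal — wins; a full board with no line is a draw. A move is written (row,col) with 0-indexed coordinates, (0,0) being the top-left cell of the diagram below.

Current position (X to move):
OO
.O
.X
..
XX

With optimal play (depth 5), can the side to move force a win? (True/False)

X winning at [OO/.O/.X/../XX]: True

p1 X@[OO/.O/.X/../XX]: (1,0)[OO/XO/.X/../XX]+0 (2,0)[OO/.O/XX/../XX]+1* (3,0)[OO/.O/.X/X./XX]+1 (3,1)[OO/.O/.X/.X/XX]+1
p2 O@[OO/.O/XX/../XX]: (1,0)[OO/OO/XX/../XX]-1* (3,0)[OO/.O/XX/O./XX]-1 (3,1)[OO/.O/XX/.O/XX]-1
p3 X@[OO/OO/XX/../XX]: (3,0)[OO/OO/XX/X./XX]+1* (3,1)[OO/OO/XX/.X/XX]+1
p4 O@[OO/OO/XX/X./XX] terminal -1; root [OO/.O/.X/../XX] d5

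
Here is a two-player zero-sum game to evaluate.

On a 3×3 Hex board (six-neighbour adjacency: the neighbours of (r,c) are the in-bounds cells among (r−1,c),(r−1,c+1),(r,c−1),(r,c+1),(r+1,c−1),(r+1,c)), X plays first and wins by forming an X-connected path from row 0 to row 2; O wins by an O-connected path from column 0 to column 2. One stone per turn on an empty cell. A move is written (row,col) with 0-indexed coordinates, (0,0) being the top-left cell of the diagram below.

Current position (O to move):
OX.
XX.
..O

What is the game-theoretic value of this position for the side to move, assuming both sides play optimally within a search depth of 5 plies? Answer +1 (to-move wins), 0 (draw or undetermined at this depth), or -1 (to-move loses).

value(OX./XX./..O, O) = -1

p1 O@[OX./XX./..O]: (0,2)[OXO/XX./..O]-1* (1,2)[OX./XXO/..O]-1 (2,0)[OX./XX./O.O]-1 (2,1)[OX./XX./.OO]-1
p2 X@[OXO/XX./..O]: (1,2)[OXO/XXX/..O]+1* (2,0)[OXO/XX./X.O]+1 (2,1)[OXO/XX./.XO]+1
p3 O@[OXO/XXX/..O]: (2,0)[OXO/XXX/O.O]-1* (2,1)[OXO/XXX/.OO]-1
p4 X@[OXO/XXX/O.O]: (2,1)[OXO/XXX/OXO]+1*
p5 O@[OXO/XXX/OXO] terminal -1; root [OX./XX./..O] d5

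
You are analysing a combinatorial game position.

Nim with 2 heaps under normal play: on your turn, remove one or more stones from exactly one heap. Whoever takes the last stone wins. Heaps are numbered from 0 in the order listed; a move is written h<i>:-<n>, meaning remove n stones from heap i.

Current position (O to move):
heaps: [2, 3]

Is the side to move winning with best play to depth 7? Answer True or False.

O winning at [(2,3)]: True

p1 O@[(2,3)]: h0:-1[(1,3)]-1 h0:-2[(0,3)]-1 h1:-1[(2,2)]+1* h1:-2[(2,1)]-1 h1:-3[(2,0)]-1
p2 X@[(2,2)]: h0:-1[(1,2)]-1* h0:-2[(0,2)]-1 h1:-1[(2,1)]-1 h1:-2[(2,0)]-1
p3 O@[(1,2)]: h0:-1[(0,2)]-1 h1:-1[(1,1)]+1* h1:-2[(1,0)]-1
p4 X@[(1,1)]: h0:-1[(0,1)]-1* h1:-1[(1,0)]-1
p5 O@[(0,1)]: h1:-1[(0,0)]+1*
p6 X@[(0,0)] terminal -1; root [(2,3)] d7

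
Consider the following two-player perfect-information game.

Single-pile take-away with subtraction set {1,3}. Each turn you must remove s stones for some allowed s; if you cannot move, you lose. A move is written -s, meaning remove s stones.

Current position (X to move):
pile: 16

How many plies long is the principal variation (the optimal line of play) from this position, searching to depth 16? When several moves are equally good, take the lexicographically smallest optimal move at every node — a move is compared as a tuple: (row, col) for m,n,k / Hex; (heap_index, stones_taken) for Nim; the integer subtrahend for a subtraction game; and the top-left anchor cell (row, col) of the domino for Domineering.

PV length from [16]: 16 plies

[16] X move#1: -1:-1/15*, -3:-1/13
[15] O move#2: -1:+1/14*, -3:+1/12
[14] X move#3: -1:-1/13*, -3:-1/11
[13] O move#4: -1:+1/12*, -3:+1/10
[12] X move#5: -1:-1/11*, -3:-1/9
[11] O move#6: -1:+1/10*, -3:+1/8
[10] X move#7: -1:-1/9*, -3:-1/7
[9] O move#8: -1:+1/8*, -3:+1/6
[8] X move#9: -1:-1/7*, -3:-1/5
[7] O move#10: -1:+1/6*, -3:+1/4
[6] X move#11: -1:-1/5*, -3:-1/3
[5] O move#12: -1:+1/4*, -3:+1/2
[4] X move#13: -1:-1/3*, -3:-1/1
[3] O move#14: -1:+1/2*, -3:+1/0
[2] X move#15: -1:-1/1*
[1] O move#16: -1:+1/0*
[0] end (terminal -1, X#17); searched 16 to 16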